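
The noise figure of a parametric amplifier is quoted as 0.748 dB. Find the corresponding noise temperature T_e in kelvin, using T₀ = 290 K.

54.5 K

F = 10^(0.748/10) = 1.18796
T_e = (F − 1)·T₀ = (1.18796 − 1) × 290 = 54.5 K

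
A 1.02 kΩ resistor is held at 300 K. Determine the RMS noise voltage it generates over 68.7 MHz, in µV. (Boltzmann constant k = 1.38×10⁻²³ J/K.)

V_n = √(4kTRB)
4kTRB = 4 × 1.38×10⁻²³ × 300 × 1.02×10³ × 6.87×10⁷ = 1.16×10⁻⁹ V²
V_n = √(1.16×10⁻⁹) = 3.41×10⁻⁵ V = 34.1 µV

34.1 µV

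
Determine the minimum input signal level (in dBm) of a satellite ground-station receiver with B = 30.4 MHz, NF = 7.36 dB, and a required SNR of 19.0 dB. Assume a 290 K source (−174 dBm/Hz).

−72.8 dBm

Sensitivity = −174 + 10 log₁₀(B) + NF + SNR_min
= −174 + 74.83 + 7.36 + 19.0
= −72.81 dBm → −72.8 dBm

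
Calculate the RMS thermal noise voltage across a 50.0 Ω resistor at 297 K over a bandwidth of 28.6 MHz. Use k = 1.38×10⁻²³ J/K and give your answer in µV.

4.84 µV

V_n = √(4kTRB)
4kTRB = 4 × 1.38×10⁻²³ × 297 × 5.00×10¹ × 2.86×10⁷ = 2.34×10⁻¹¹ V²
V_n = √(2.34×10⁻¹¹) = 4.84×10⁻⁶ V = 4.84 µV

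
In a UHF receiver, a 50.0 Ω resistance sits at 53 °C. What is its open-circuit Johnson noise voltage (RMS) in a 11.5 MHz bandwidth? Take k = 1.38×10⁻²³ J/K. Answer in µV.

T = 53 °C + 273.15 = 326.15 K
V_n = √(4kTRB)
4kTRB = 4 × 1.38×10⁻²³ × 326.15 × 5.00×10¹ × 1.15×10⁷ = 1.04×10⁻¹¹ V²
V_n = √(1.04×10⁻¹¹) = 3.22×10⁻⁶ V = 3.22 µV

3.22 µV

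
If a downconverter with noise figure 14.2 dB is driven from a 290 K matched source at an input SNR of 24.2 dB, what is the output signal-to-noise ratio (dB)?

10.0 dB

By definition F = SNR_in/SNR_out, so in dB: SNR_out = SNR_in − NF
SNR_out = 24.2 − 14.2 = 10.0 dB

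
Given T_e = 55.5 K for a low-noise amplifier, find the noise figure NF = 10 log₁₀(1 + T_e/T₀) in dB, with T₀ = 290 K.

F = 1 + T_e/T₀ = 1 + 55.5/290 = 1.19138
NF = 10 log₁₀(1.19138) = 0.761 dB

0.761 dB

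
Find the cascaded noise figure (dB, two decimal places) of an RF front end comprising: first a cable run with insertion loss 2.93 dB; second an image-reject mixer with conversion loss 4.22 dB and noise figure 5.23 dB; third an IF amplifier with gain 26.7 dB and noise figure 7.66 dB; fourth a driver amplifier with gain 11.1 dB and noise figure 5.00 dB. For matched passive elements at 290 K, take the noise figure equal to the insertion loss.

Convert to linear (a loss of L dB is a gain of −L dB): F_i = 10^(NF_i/10), G_i = 10^(G_i,dB/10)
  Stage 1: F_1 = 10^(2.93/10) = 1.963, G_1 = 10^(−2.93/10) = 0.5093
  Stage 2: F_2 = 10^(5.23/10) = 3.334, G_2 = 10^(−4.22/10) = 0.3784
  Stage 3: F_3 = 10^(7.66/10) = 5.834, G_3 = 10^(26.7/10) = 467.7
  Stage 4: F_4 = 10^(5.00/10) = 3.162, G_4 = 10^(11.1/10) = 12.88
Friis cascade:
  F = 1.963 + (3.334 − 1)/0.5093 + (5.834 − 1)/0.1928 + (3.162 − 1)/90.16 = 31.65
NF = 10 log₁₀(31.65) = 15.00 dB

15.00 dB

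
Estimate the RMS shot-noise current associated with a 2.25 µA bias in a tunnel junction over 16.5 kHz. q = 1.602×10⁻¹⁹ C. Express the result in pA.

109 pA

I_n = √(2qI·B)
2qI·B = 2 × 1.602×10⁻¹⁹ × 2.25×10⁻⁶ × 1.65×10⁴ = 1.19×10⁻²⁰ A²
I_n = √(1.19×10⁻²⁰) = 1.09×10⁻¹⁰ A = 109 pA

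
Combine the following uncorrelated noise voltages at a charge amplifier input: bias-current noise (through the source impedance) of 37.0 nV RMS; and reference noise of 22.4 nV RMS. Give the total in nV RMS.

Uncorrelated sources add in power (mean-square): V_tot = √(ΣV_i²)
V_tot = √[(3.70×10⁻⁸)² + (2.24×10⁻⁸)²] = 4.33×10⁻⁸ V = 43.3 nV

43.3 nV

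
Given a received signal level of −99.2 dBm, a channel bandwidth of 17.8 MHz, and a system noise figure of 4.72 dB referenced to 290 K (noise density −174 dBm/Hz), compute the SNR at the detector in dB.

−2.4 dB

Noise floor: N = −174 + 10 log₁₀(B) + NF
10 log₁₀(1.78×10⁷) = 72.5 dB
N = −174 + 72.5 + 4.72 = −96.78 dBm
SNR = P_sig − N = −99.2 − (−96.78) = −2.42 dB → −2.4 dB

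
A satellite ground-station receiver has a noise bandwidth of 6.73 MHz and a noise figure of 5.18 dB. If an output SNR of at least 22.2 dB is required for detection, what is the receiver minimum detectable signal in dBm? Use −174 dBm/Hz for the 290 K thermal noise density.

Sensitivity = −174 + 10 log₁₀(B) + NF + SNR_min
= −174 + 68.28 + 5.18 + 22.2
= −78.34 dBm → −78.3 dBm

−78.3 dBm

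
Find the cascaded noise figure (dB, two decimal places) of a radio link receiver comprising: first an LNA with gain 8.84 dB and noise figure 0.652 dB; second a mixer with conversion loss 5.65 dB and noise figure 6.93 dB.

Convert to linear (a loss of L dB is a gain of −L dB): F_i = 10^(NF_i/10), G_i = 10^(G_i,dB/10)
  Stage 1: F_1 = 10^(0.652/10) = 1.162, G_1 = 10^(8.84/10) = 7.656
  Stage 2: F_2 = 10^(6.93/10) = 4.932, G_2 = 10^(−5.65/10) = 0.2723
Friis cascade:
  F = 1.162 + (4.932 − 1)/7.656 = 1.676
NF = 10 log₁₀(1.676) = 2.24 dB

2.24 dB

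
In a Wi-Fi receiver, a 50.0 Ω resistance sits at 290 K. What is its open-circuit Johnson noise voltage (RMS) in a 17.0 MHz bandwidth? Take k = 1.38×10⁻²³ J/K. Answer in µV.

3.69 µV

V_n = √(4kTRB)
4kTRB = 4 × 1.38×10⁻²³ × 290 × 5.00×10¹ × 1.70×10⁷ = 1.36×10⁻¹¹ V²
V_n = √(1.36×10⁻¹¹) = 3.69×10⁻⁶ V = 3.69 µV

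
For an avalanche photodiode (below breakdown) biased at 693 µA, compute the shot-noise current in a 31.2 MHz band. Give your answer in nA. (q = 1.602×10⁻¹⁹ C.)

I_n = √(2qI·B)
2qI·B = 2 × 1.602×10⁻¹⁹ × 6.93×10⁻⁴ × 3.12×10⁷ = 6.93×10⁻¹⁵ A²
I_n = √(6.93×10⁻¹⁵) = 8.32×10⁻⁸ A = 83.2 nA

83.2 nA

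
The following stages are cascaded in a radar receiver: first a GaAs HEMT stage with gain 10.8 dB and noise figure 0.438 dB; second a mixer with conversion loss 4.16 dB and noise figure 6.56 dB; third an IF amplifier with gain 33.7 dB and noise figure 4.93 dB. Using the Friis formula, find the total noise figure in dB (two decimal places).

Convert to linear (a loss of L dB is a gain of −L dB): F_i = 10^(NF_i/10), G_i = 10^(G_i,dB/10)
  Stage 1: F_1 = 10^(0.438/10) = 1.106, G_1 = 10^(10.8/10) = 12.02
  Stage 2: F_2 = 10^(6.56/10) = 4.529, G_2 = 10^(−4.16/10) = 0.3837
  Stage 3: F_3 = 10^(4.93/10) = 3.112, G_3 = 10^(33.7/10) = 2344
Friis cascade:
  F = 1.106 + (4.529 − 1)/12.02 + (3.112 − 1)/4.613 = 1.857
NF = 10 log₁₀(1.857) = 2.69 dB

2.69 dB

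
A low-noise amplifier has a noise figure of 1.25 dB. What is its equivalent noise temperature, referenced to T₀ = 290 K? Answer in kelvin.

F = 10^(1.25/10) = 1.33352
T_e = (F − 1)·T₀ = (1.33352 − 1) × 290 = 96.7 K

96.7 K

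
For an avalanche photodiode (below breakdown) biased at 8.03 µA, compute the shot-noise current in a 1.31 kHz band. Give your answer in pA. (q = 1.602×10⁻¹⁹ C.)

I_n = √(2qI·B)
2qI·B = 2 × 1.602×10⁻¹⁹ × 8.03×10⁻⁶ × 1.31×10³ = 3.37×10⁻²¹ A²
I_n = √(3.37×10⁻²¹) = 5.81×10⁻¹¹ A = 58.1 pA

58.1 pA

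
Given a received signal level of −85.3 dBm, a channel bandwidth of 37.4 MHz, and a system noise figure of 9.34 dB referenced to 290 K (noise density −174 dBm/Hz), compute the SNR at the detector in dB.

3.6 dB

Noise floor: N = −174 + 10 log₁₀(B) + NF
10 log₁₀(3.74×10⁷) = 75.73 dB
N = −174 + 75.73 + 9.34 = −88.93 dBm
SNR = P_sig − N = −85.3 − (−88.93) = 3.63 dB → 3.6 dB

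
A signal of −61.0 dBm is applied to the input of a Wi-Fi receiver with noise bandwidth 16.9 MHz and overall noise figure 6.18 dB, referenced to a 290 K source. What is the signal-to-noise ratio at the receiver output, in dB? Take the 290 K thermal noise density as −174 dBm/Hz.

Noise floor: N = −174 + 10 log₁₀(B) + NF
10 log₁₀(1.69×10⁷) = 72.28 dB
N = −174 + 72.28 + 6.18 = −95.54 dBm
SNR = P_sig − N = −61.0 − (−95.54) = 34.54 dB → 34.5 dB

34.5 dB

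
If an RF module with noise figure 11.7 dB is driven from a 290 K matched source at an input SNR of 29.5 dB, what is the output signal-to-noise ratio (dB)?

By definition F = SNR_in/SNR_out, so in dB: SNR_out = SNR_in − NF
SNR_out = 29.5 − 11.7 = 17.8 dB

17.8 dB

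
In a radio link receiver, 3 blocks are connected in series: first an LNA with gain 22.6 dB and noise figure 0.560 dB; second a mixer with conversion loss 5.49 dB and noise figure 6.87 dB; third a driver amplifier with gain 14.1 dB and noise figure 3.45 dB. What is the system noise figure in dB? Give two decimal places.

Convert to linear (a loss of L dB is a gain of −L dB): F_i = 10^(NF_i/10), G_i = 10^(G_i,dB/10)
  Stage 1: F_1 = 10^(0.560/10) = 1.138, G_1 = 10^(22.6/10) = 182.0
  Stage 2: F_2 = 10^(6.87/10) = 4.864, G_2 = 10^(−5.49/10) = 0.2825
  Stage 3: F_3 = 10^(3.45/10) = 2.213, G_3 = 10^(14.1/10) = 25.70
Friis cascade:
  F = 1.138 + (4.864 − 1)/182.0 + (2.213 − 1)/51.40 = 1.182
NF = 10 log₁₀(1.182) = 0.73 dB

0.73 dB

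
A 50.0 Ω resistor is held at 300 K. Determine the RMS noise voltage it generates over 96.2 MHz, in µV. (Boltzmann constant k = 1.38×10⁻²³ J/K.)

V_n = √(4kTRB)
4kTRB = 4 × 1.38×10⁻²³ × 300 × 5.00×10¹ × 9.62×10⁷ = 7.97×10⁻¹¹ V²
V_n = √(7.97×10⁻¹¹) = 8.92×10⁻⁶ V = 8.92 µV

8.92 µV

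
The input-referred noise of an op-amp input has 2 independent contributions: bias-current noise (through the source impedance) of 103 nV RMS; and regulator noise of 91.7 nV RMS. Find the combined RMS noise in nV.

138 nV

Uncorrelated sources add in power (mean-square): V_tot = √(ΣV_i²)
V_tot = √[(1.03×10⁻⁷)² + (9.17×10⁻⁸)²] = 1.38×10⁻⁷ V = 138 nV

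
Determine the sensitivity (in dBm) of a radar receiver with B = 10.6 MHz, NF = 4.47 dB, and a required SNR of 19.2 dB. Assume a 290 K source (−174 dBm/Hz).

Sensitivity = −174 + 10 log₁₀(B) + NF + SNR_min
= −174 + 70.25 + 4.47 + 19.2
= −80.08 dBm → −80.1 dBm

−80.1 dBm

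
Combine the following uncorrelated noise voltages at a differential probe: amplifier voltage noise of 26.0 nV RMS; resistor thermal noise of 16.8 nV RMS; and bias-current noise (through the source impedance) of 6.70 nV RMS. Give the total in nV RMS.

31.7 nV

Uncorrelated sources add in power (mean-square): V_tot = √(ΣV_i²)
V_tot = √[(2.60×10⁻⁸)² + (1.68×10⁻⁸)² + (6.70×10⁻⁹)²] = 3.17×10⁻⁸ V = 31.7 nV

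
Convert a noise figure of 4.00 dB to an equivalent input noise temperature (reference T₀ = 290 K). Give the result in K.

F = 10^(4.00/10) = 2.51189
T_e = (F − 1)·T₀ = (2.51189 − 1) × 290 = 438 K

438 K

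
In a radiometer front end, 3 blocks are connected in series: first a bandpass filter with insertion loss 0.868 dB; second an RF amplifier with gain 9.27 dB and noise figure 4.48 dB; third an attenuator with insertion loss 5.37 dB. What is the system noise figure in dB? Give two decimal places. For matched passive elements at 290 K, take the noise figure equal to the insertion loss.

5.77 dB

Convert to linear (a loss of L dB is a gain of −L dB): F_i = 10^(NF_i/10), G_i = 10^(G_i,dB/10)
  Stage 1: F_1 = 10^(0.868/10) = 1.221, G_1 = 10^(−0.868/10) = 0.8188
  Stage 2: F_2 = 10^(4.48/10) = 2.805, G_2 = 10^(9.27/10) = 8.453
  Stage 3: F_3 = 10^(5.37/10) = 3.443, G_3 = 10^(−5.37/10) = 0.2904
Friis cascade:
  F = 1.221 + (2.805 − 1)/0.8188 + (3.443 − 1)/6.921 = 3.779
NF = 10 log₁₀(3.779) = 5.77 dB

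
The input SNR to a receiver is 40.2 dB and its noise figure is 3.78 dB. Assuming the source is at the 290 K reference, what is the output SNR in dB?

By definition F = SNR_in/SNR_out, so in dB: SNR_out = SNR_in − NF
SNR_out = 40.2 − 3.78 = 36.42 dB

36.42 dB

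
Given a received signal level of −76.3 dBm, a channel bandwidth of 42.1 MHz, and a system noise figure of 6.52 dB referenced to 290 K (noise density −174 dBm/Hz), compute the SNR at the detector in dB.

14.9 dB

Noise floor: N = −174 + 10 log₁₀(B) + NF
10 log₁₀(4.21×10⁷) = 76.24 dB
N = −174 + 76.24 + 6.52 = −91.24 dBm
SNR = P_sig − N = −76.3 − (−91.24) = 14.94 dB → 14.9 dB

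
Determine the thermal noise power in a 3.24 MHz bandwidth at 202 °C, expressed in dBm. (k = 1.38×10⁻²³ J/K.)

−106.7 dBm

T = 202 °C + 273.15 = 475.15 K
P_n = kTB = 1.38×10⁻²³ × 475.15 × 3.24×10⁶ = 2.12×10⁻¹⁴ W
In dBm: 10 log₁₀(2.12×10⁻¹⁴ / 10⁻³) = −106.7 dBm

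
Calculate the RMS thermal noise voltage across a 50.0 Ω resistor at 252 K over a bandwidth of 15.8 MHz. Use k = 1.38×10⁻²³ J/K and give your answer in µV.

V_n = √(4kTRB)
4kTRB = 4 × 1.38×10⁻²³ × 252 × 5.00×10¹ × 1.58×10⁷ = 1.10×10⁻¹¹ V²
V_n = √(1.10×10⁻¹¹) = 3.31×10⁻⁶ V = 3.31 µV

3.31 µV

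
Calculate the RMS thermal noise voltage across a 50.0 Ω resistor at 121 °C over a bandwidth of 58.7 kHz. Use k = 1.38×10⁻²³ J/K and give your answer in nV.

T = 121 °C + 273.15 = 394.15 K
V_n = √(4kTRB)
4kTRB = 4 × 1.38×10⁻²³ × 394.15 × 5.00×10¹ × 5.87×10⁴ = 6.39×10⁻¹⁴ V²
V_n = √(6.39×10⁻¹⁴) = 2.53×10⁻⁷ V = 253 nV

253 nV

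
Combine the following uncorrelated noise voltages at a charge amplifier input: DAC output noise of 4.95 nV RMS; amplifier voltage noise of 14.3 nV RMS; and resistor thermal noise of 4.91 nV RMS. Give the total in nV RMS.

15.9 nV

Uncorrelated sources add in power (mean-square): V_tot = √(ΣV_i²)
V_tot = √[(4.95×10⁻⁹)² + (1.43×10⁻⁸)² + (4.91×10⁻⁹)²] = 1.59×10⁻⁸ V = 15.9 nV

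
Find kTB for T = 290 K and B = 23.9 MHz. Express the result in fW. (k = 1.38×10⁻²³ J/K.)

P_n = kTB = 1.38×10⁻²³ × 290 × 2.39×10⁷ = 9.56×10⁻¹⁴ W = 95.6 fW

95.6 fW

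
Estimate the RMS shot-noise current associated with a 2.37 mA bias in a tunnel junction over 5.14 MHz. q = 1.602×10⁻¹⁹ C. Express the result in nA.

I_n = √(2qI·B)
2qI·B = 2 × 1.602×10⁻¹⁹ × 2.37×10⁻³ × 5.14×10⁶ = 3.90×10⁻¹⁵ A²
I_n = √(3.90×10⁻¹⁵) = 6.25×10⁻⁸ A = 62.5 nA

62.5 nA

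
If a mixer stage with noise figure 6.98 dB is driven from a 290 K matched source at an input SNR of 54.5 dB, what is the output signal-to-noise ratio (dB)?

47.52 dB

By definition F = SNR_in/SNR_out, so in dB: SNR_out = SNR_in − NF
SNR_out = 54.5 − 6.98 = 47.52 dB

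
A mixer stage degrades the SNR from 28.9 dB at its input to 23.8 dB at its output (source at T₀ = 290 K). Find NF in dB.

5.1 dB

NF (dB) = SNR_in(dB) − SNR_out(dB) when the source is at T₀
NF = 28.9 − 23.8 = 5.1 dB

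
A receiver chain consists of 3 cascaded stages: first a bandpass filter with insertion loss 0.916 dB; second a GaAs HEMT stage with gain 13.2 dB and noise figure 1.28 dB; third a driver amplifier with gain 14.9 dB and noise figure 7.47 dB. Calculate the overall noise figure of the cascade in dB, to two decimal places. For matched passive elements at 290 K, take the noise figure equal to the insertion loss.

Convert to linear (a loss of L dB is a gain of −L dB): F_i = 10^(NF_i/10), G_i = 10^(G_i,dB/10)
  Stage 1: F_1 = 10^(0.916/10) = 1.235, G_1 = 10^(−0.916/10) = 0.8098
  Stage 2: F_2 = 10^(1.28/10) = 1.343, G_2 = 10^(13.2/10) = 20.89
  Stage 3: F_3 = 10^(7.47/10) = 5.585, G_3 = 10^(14.9/10) = 30.90
Friis cascade:
  F = 1.235 + (1.343 − 1)/0.8098 + (5.585 − 1)/16.92 = 1.929
NF = 10 log₁₀(1.929) = 2.85 dB

2.85 dB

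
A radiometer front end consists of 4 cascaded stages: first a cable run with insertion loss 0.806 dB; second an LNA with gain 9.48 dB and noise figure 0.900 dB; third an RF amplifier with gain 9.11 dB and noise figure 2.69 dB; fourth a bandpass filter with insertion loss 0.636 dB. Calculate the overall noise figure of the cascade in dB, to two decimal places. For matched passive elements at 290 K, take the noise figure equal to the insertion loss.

Convert to linear (a loss of L dB is a gain of −L dB): F_i = 10^(NF_i/10), G_i = 10^(G_i,dB/10)
  Stage 1: F_1 = 10^(0.806/10) = 1.204, G_1 = 10^(−0.806/10) = 0.8306
  Stage 2: F_2 = 10^(0.900/10) = 1.230, G_2 = 10^(9.48/10) = 8.872
  Stage 3: F_3 = 10^(2.69/10) = 1.858, G_3 = 10^(9.11/10) = 8.147
  Stage 4: F_4 = 10^(0.636/10) = 1.158, G_4 = 10^(−0.636/10) = 0.8638
Friis cascade:
  F = 1.204 + (1.230 − 1)/0.8306 + (1.858 − 1)/7.369 + (1.158 − 1)/60.03 = 1.600
NF = 10 log₁₀(1.600) = 2.04 dB

2.04 dB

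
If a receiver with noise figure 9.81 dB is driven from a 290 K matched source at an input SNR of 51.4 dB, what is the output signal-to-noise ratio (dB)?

By definition F = SNR_in/SNR_out, so in dB: SNR_out = SNR_in − NF
SNR_out = 51.4 − 9.81 = 41.59 dB

41.59 dB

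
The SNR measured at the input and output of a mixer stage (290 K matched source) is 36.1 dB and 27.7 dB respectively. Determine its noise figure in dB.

8.4 dB

NF (dB) = SNR_in(dB) − SNR_out(dB) when the source is at T₀
NF = 36.1 − 27.7 = 8.4 dB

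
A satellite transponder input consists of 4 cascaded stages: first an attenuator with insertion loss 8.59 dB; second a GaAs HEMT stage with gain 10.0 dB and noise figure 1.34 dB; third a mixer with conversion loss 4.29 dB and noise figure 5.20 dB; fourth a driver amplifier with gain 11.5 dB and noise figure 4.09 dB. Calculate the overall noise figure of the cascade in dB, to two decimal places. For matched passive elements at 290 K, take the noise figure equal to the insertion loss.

Convert to linear (a loss of L dB is a gain of −L dB): F_i = 10^(NF_i/10), G_i = 10^(G_i,dB/10)
  Stage 1: F_1 = 10^(8.59/10) = 7.228, G_1 = 10^(−8.59/10) = 0.1384
  Stage 2: F_2 = 10^(1.34/10) = 1.361, G_2 = 10^(10.0/10) = 10.00
  Stage 3: F_3 = 10^(5.20/10) = 3.311, G_3 = 10^(−4.29/10) = 0.3724
  Stage 4: F_4 = 10^(4.09/10) = 2.564, G_4 = 10^(11.5/10) = 14.13
Friis cascade:
  F = 7.228 + (1.361 − 1)/0.1384 + (3.311 − 1)/1.384 + (2.564 − 1)/0.5152 = 14.55
NF = 10 log₁₀(14.55) = 11.63 dB

11.63 dB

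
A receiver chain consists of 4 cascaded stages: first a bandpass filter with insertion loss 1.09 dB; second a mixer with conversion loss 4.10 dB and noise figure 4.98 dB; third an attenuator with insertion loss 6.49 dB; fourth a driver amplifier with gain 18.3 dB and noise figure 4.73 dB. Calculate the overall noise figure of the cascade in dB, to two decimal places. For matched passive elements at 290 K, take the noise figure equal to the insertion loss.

Convert to linear (a loss of L dB is a gain of −L dB): F_i = 10^(NF_i/10), G_i = 10^(G_i,dB/10)
  Stage 1: F_1 = 10^(1.09/10) = 1.285, G_1 = 10^(−1.09/10) = 0.7780
  Stage 2: F_2 = 10^(4.98/10) = 3.148, G_2 = 10^(−4.10/10) = 0.3890
  Stage 3: F_3 = 10^(6.49/10) = 4.457, G_3 = 10^(−6.49/10) = 0.2244
  Stage 4: F_4 = 10^(4.73/10) = 2.972, G_4 = 10^(18.3/10) = 67.61
Friis cascade:
  F = 1.285 + (3.148 − 1)/0.7780 + (4.457 − 1)/0.3027 + (2.972 − 1)/0.06792 = 44.49
NF = 10 log₁₀(44.49) = 16.48 dB

16.48 dB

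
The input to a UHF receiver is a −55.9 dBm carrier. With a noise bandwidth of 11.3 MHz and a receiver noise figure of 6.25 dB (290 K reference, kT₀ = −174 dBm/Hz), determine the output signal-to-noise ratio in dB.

41.3 dB

Noise floor: N = −174 + 10 log₁₀(B) + NF
10 log₁₀(1.13×10⁷) = 70.53 dB
N = −174 + 70.53 + 6.25 = −97.22 dBm
SNR = P_sig − N = −55.9 − (−97.22) = 41.32 dB → 41.3 dB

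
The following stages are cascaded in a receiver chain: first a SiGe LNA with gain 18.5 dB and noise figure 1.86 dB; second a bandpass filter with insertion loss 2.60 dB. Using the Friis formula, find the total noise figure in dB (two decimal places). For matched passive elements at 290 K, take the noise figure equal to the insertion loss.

1.89 dB

Convert to linear (a loss of L dB is a gain of −L dB): F_i = 10^(NF_i/10), G_i = 10^(G_i,dB/10)
  Stage 1: F_1 = 10^(1.86/10) = 1.535, G_1 = 10^(18.5/10) = 70.79
  Stage 2: F_2 = 10^(2.60/10) = 1.820, G_2 = 10^(−2.60/10) = 0.5495
Friis cascade:
  F = 1.535 + (1.820 − 1)/70.79 = 1.546
NF = 10 log₁₀(1.546) = 1.89 dB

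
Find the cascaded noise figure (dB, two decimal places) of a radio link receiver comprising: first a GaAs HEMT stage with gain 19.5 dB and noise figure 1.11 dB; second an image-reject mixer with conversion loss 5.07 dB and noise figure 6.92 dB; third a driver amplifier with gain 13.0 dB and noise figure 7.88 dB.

Convert to linear (a loss of L dB is a gain of −L dB): F_i = 10^(NF_i/10), G_i = 10^(G_i,dB/10)
  Stage 1: F_1 = 10^(1.11/10) = 1.291, G_1 = 10^(19.5/10) = 89.13
  Stage 2: F_2 = 10^(6.92/10) = 4.920, G_2 = 10^(−5.07/10) = 0.3112
  Stage 3: F_3 = 10^(7.88/10) = 6.138, G_3 = 10^(13.0/10) = 19.95
Friis cascade:
  F = 1.291 + (4.920 − 1)/89.13 + (6.138 − 1)/27.73 = 1.520
NF = 10 log₁₀(1.520) = 1.82 dB

1.82 dB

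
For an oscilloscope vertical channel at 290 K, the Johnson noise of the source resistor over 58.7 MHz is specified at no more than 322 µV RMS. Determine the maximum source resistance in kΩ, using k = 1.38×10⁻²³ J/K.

110 kΩ

Johnson–Nyquist: V_n = √(4kTRB) ⇒ R = V_n² / (4kTB)
4kTB = 4 × 1.38×10⁻²³ × 290 × 5.87×10⁷ = 9.40×10⁻¹³
R = (3.22×10⁻⁴)² / 9.40×10⁻¹³ = 1.10×10⁵ Ω = 110 kΩ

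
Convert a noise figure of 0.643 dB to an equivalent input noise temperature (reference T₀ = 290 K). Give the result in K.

F = 10^(0.643/10) = 1.15958
T_e = (F − 1)·T₀ = (1.15958 − 1) × 290 = 46.3 K

46.3 K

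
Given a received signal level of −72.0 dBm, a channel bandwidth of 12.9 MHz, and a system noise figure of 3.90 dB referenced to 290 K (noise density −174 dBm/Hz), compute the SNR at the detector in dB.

27.0 dB

Noise floor: N = −174 + 10 log₁₀(B) + NF
10 log₁₀(1.29×10⁷) = 71.11 dB
N = −174 + 71.11 + 3.90 = −98.99 dBm
SNR = P_sig − N = −72.0 − (−98.99) = 26.99 dB → 27.0 dB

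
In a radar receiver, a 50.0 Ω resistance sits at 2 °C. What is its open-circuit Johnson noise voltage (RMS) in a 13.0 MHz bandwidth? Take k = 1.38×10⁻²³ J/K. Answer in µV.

3.14 µV

T = 2 °C + 273.15 = 275.15 K
V_n = √(4kTRB)
4kTRB = 4 × 1.38×10⁻²³ × 275.15 × 5.00×10¹ × 1.30×10⁷ = 9.87×10⁻¹² V²
V_n = √(9.87×10⁻¹²) = 3.14×10⁻⁶ V = 3.14 µV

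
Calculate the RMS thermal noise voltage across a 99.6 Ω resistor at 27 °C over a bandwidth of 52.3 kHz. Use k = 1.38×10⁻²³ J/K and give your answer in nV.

T = 27 °C + 273.15 = 300.15 K
V_n = √(4kTRB)
4kTRB = 4 × 1.38×10⁻²³ × 300.15 × 9.96×10¹ × 5.23×10⁴ = 8.63×10⁻¹⁴ V²
V_n = √(8.63×10⁻¹⁴) = 2.94×10⁻⁷ V = 294 nV

294 nV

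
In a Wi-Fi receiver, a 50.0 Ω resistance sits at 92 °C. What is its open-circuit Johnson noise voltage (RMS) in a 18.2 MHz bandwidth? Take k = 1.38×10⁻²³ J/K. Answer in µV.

T = 92 °C + 273.15 = 365.15 K
V_n = √(4kTRB)
4kTRB = 4 × 1.38×10⁻²³ × 365.15 × 5.00×10¹ × 1.82×10⁷ = 1.83×10⁻¹¹ V²
V_n = √(1.83×10⁻¹¹) = 4.28×10⁻⁶ V = 4.28 µV

4.28 µV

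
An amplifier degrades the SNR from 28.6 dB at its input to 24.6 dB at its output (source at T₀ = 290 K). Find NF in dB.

4.0 dB

NF (dB) = SNR_in(dB) − SNR_out(dB) when the source is at T₀
NF = 28.6 − 24.6 = 4.0 dB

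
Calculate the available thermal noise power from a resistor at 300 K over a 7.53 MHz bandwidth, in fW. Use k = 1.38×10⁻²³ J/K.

P_n = kTB = 1.38×10⁻²³ × 300 × 7.53×10⁶ = 3.12×10⁻¹⁴ W = 31.2 fW

31.2 fW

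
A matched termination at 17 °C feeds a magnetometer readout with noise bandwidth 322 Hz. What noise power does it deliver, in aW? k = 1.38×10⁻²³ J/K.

T = 17 °C + 273.15 = 290.15 K
P_n = kTB = 1.38×10⁻²³ × 290.15 × 3.22×10² = 1.29×10⁻¹⁸ W = 1.29 aW

1.29 aW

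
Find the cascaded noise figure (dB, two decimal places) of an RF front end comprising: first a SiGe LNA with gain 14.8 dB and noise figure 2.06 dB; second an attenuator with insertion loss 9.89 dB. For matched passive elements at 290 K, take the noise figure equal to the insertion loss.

2.78 dB

Convert to linear (a loss of L dB is a gain of −L dB): F_i = 10^(NF_i/10), G_i = 10^(G_i,dB/10)
  Stage 1: F_1 = 10^(2.06/10) = 1.607, G_1 = 10^(14.8/10) = 30.20
  Stage 2: F_2 = 10^(9.89/10) = 9.750, G_2 = 10^(−9.89/10) = 0.1026
Friis cascade:
  F = 1.607 + (9.750 − 1)/30.20 = 1.897
NF = 10 log₁₀(1.897) = 2.78 dB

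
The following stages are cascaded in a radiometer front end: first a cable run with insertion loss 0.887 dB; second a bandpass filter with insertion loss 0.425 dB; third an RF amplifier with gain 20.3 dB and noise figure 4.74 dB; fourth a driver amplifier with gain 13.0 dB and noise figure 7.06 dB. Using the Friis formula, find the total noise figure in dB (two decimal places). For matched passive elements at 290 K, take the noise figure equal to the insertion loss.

Convert to linear (a loss of L dB is a gain of −L dB): F_i = 10^(NF_i/10), G_i = 10^(G_i,dB/10)
  Stage 1: F_1 = 10^(0.887/10) = 1.227, G_1 = 10^(−0.887/10) = 0.8153
  Stage 2: F_2 = 10^(0.425/10) = 1.103, G_2 = 10^(−0.425/10) = 0.9068
  Stage 3: F_3 = 10^(4.74/10) = 2.979, G_3 = 10^(20.3/10) = 107.2
  Stage 4: F_4 = 10^(7.06/10) = 5.082, G_4 = 10^(13.0/10) = 19.95
Friis cascade:
  F = 1.227 + (1.103 − 1)/0.8153 + (2.979 − 1)/0.7393 + (5.082 − 1)/79.21 = 4.081
NF = 10 log₁₀(4.081) = 6.11 dB

6.11 dB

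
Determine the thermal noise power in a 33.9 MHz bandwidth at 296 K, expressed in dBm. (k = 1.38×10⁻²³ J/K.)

−98.6 dBm

P_n = kTB = 1.38×10⁻²³ × 296 × 3.39×10⁷ = 1.38×10⁻¹³ W
In dBm: 10 log₁₀(1.38×10⁻¹³ / 10⁻³) = −98.6 dBm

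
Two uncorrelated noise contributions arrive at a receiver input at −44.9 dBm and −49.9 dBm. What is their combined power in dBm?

Convert to linear, add, convert back:
P₁ = 3.24×10⁻⁸ W, P₂ = 1.02×10⁻⁸ W
P_tot = 4.26×10⁻⁸ W → 10 log₁₀(P_tot / 10⁻³) = −43.7 dBm

−43.7 dBm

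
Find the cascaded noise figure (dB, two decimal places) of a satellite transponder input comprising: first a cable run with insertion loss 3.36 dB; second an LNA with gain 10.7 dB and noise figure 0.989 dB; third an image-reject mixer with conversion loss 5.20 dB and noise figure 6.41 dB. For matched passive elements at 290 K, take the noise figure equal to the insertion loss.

Convert to linear (a loss of L dB is a gain of −L dB): F_i = 10^(NF_i/10), G_i = 10^(G_i,dB/10)
  Stage 1: F_1 = 10^(3.36/10) = 2.168, G_1 = 10^(−3.36/10) = 0.4613
  Stage 2: F_2 = 10^(0.989/10) = 1.256, G_2 = 10^(10.7/10) = 11.75
  Stage 3: F_3 = 10^(6.41/10) = 4.375, G_3 = 10^(−5.20/10) = 0.3020
Friis cascade:
  F = 2.168 + (1.256 − 1)/0.4613 + (4.375 − 1)/5.420 = 3.345
NF = 10 log₁₀(3.345) = 5.24 dB

5.24 dB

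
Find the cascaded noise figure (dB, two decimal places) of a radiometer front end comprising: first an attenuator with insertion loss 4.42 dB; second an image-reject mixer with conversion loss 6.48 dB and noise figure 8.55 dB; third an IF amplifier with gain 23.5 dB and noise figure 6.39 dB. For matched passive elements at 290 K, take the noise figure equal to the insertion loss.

Convert to linear (a loss of L dB is a gain of −L dB): F_i = 10^(NF_i/10), G_i = 10^(G_i,dB/10)
  Stage 1: F_1 = 10^(4.42/10) = 2.767, G_1 = 10^(−4.42/10) = 0.3614
  Stage 2: F_2 = 10^(8.55/10) = 7.161, G_2 = 10^(−6.48/10) = 0.2249
  Stage 3: F_3 = 10^(6.39/10) = 4.355, G_3 = 10^(23.5/10) = 223.9
Friis cascade:
  F = 2.767 + (7.161 − 1)/0.3614 + (4.355 − 1)/0.08128 = 61.09
NF = 10 log₁₀(61.09) = 17.86 dB

17.86 dB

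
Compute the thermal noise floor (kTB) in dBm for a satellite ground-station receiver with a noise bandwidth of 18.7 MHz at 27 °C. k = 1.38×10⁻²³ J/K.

−101.1 dBm

T = 27 °C + 273.15 = 300.15 K
P_n = kTB = 1.38×10⁻²³ × 300.15 × 1.87×10⁷ = 7.75×10⁻¹⁴ W
In dBm: 10 log₁₀(7.75×10⁻¹⁴ / 10⁻³) = −101.1 dBm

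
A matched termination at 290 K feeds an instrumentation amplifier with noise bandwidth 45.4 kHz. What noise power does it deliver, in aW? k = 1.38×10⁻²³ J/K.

P_n = kTB = 1.38×10⁻²³ × 290 × 4.54×10⁴ = 1.82×10⁻¹⁶ W = 182 aW

182 aW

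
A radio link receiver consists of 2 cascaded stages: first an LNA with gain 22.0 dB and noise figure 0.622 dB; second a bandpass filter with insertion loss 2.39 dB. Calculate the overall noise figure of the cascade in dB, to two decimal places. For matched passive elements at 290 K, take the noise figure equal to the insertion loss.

Convert to linear (a loss of L dB is a gain of −L dB): F_i = 10^(NF_i/10), G_i = 10^(G_i,dB/10)
  Stage 1: F_1 = 10^(0.622/10) = 1.154, G_1 = 10^(22.0/10) = 158.5
  Stage 2: F_2 = 10^(2.39/10) = 1.734, G_2 = 10^(−2.39/10) = 0.5768
Friis cascade:
  F = 1.154 + (1.734 − 1)/158.5 = 1.159
NF = 10 log₁₀(1.159) = 0.64 dB

0.64 dB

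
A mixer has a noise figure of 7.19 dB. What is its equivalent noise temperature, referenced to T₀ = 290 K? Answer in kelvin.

1228 K

F = 10^(7.19/10) = 5.236
T_e = (F − 1)·T₀ = (5.236 − 1) × 290 = 1228 K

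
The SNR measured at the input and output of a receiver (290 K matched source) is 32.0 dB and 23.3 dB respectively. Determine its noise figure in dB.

NF (dB) = SNR_in(dB) − SNR_out(dB) when the source is at T₀
NF = 32.0 − 23.3 = 8.7 dB

8.7 dB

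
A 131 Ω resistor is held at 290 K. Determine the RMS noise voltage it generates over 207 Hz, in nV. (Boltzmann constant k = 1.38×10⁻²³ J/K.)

20.8 nV

V_n = √(4kTRB)
4kTRB = 4 × 1.38×10⁻²³ × 290 × 1.31×10² × 2.07×10² = 4.34×10⁻¹⁶ V²
V_n = √(4.34×10⁻¹⁶) = 2.08×10⁻⁸ V = 20.8 nV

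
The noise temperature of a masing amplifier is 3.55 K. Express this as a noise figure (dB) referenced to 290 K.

0.053 dB

F = 1 + T_e/T₀ = 1 + 3.55/290 = 1.01224
NF = 10 log₁₀(1.01224) = 0.053 dB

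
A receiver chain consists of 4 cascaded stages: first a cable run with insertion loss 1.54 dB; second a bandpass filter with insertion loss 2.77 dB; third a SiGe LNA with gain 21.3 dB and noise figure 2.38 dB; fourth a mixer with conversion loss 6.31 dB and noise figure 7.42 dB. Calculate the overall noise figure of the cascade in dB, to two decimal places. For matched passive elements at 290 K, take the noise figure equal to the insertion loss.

Convert to linear (a loss of L dB is a gain of −L dB): F_i = 10^(NF_i/10), G_i = 10^(G_i,dB/10)
  Stage 1: F_1 = 10^(1.54/10) = 1.426, G_1 = 10^(−1.54/10) = 0.7015
  Stage 2: F_2 = 10^(2.77/10) = 1.892, G_2 = 10^(−2.77/10) = 0.5284
  Stage 3: F_3 = 10^(2.38/10) = 1.730, G_3 = 10^(21.3/10) = 134.9
  Stage 4: F_4 = 10^(7.42/10) = 5.521, G_4 = 10^(−6.31/10) = 0.2339
Friis cascade:
  F = 1.426 + (1.892 − 1)/0.7015 + (1.730 − 1)/0.3707 + (5.521 − 1)/50.00 = 4.757
NF = 10 log₁₀(4.757) = 6.77 dB

6.77 dB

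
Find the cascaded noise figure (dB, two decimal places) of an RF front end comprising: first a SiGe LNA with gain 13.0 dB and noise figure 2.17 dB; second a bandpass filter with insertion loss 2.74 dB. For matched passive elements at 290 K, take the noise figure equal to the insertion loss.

Convert to linear (a loss of L dB is a gain of −L dB): F_i = 10^(NF_i/10), G_i = 10^(G_i,dB/10)
  Stage 1: F_1 = 10^(2.17/10) = 1.648, G_1 = 10^(13.0/10) = 19.95
  Stage 2: F_2 = 10^(2.74/10) = 1.879, G_2 = 10^(−2.74/10) = 0.5321
Friis cascade:
  F = 1.648 + (1.879 − 1)/19.95 = 1.692
NF = 10 log₁₀(1.692) = 2.28 dB

2.28 dB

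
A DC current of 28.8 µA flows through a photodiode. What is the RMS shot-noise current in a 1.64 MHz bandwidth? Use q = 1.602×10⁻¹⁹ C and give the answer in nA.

I_n = √(2qI·B)
2qI·B = 2 × 1.602×10⁻¹⁹ × 2.88×10⁻⁵ × 1.64×10⁶ = 1.51×10⁻¹⁷ A²
I_n = √(1.51×10⁻¹⁷) = 3.89×10⁻⁹ A = 3.89 nA

3.89 nA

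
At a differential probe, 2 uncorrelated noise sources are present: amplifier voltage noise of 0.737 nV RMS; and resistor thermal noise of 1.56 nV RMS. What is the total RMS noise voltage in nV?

1.73 nV

Uncorrelated sources add in power (mean-square): V_tot = √(ΣV_i²)
V_tot = √[(7.37×10⁻¹⁰)² + (1.56×10⁻⁹)²] = 1.73×10⁻⁹ V = 1.73 nV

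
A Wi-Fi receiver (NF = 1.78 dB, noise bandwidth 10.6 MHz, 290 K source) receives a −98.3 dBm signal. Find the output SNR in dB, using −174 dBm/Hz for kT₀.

3.7 dB

Noise floor: N = −174 + 10 log₁₀(B) + NF
10 log₁₀(1.06×10⁷) = 70.25 dB
N = −174 + 70.25 + 1.78 = −101.97 dBm
SNR = P_sig − N = −98.3 − (−101.97) = 3.67 dB → 3.7 dB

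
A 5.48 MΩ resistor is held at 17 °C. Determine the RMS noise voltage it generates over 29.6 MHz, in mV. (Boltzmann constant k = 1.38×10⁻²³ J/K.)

T = 17 °C + 273.15 = 290.15 K
V_n = √(4kTRB)
4kTRB = 4 × 1.38×10⁻²³ × 290.15 × 5.48×10⁶ × 2.96×10⁷ = 2.60×10⁻⁶ V²
V_n = √(2.60×10⁻⁶) = 1.61×10⁻³ V = 1.61 mV

1.61 mV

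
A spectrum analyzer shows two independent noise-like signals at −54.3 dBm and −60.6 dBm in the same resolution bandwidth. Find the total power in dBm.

−53.4 dBm

Convert to linear, add, convert back:
P₁ = 3.72×10⁻⁹ W, P₂ = 8.71×10⁻¹⁰ W
P_tot = 4.59×10⁻⁹ W → 10 log₁₀(P_tot / 10⁻³) = −53.4 dBm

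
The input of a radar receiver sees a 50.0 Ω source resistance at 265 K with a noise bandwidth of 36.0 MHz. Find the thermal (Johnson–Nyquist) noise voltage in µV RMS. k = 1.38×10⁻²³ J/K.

5.13 µV

V_n = √(4kTRB)
4kTRB = 4 × 1.38×10⁻²³ × 265 × 5.00×10¹ × 3.60×10⁷ = 2.63×10⁻¹¹ V²
V_n = √(2.63×10⁻¹¹) = 5.13×10⁻⁶ V = 5.13 µV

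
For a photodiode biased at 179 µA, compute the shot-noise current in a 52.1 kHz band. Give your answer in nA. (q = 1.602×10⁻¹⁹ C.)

1.73 nA

I_n = √(2qI·B)
2qI·B = 2 × 1.602×10⁻¹⁹ × 1.79×10⁻⁴ × 5.21×10⁴ = 2.99×10⁻¹⁸ A²
I_n = √(2.99×10⁻¹⁸) = 1.73×10⁻⁹ A = 1.73 nA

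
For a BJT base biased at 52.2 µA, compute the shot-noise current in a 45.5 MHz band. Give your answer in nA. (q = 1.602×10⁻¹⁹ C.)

I_n = √(2qI·B)
2qI·B = 2 × 1.602×10⁻¹⁹ × 5.22×10⁻⁵ × 4.55×10⁷ = 7.61×10⁻¹⁶ A²
I_n = √(7.61×10⁻¹⁶) = 2.76×10⁻⁸ A = 27.6 nA

27.6 nA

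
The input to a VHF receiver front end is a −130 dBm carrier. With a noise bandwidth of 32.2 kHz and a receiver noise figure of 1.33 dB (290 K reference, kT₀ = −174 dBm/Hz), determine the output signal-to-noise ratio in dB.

−2.4 dB

Noise floor: N = −174 + 10 log₁₀(B) + NF
10 log₁₀(3.22×10⁴) = 45.08 dB
N = −174 + 45.08 + 1.33 = −127.59 dBm
SNR = P_sig − N = −130 − (−127.59) = −2.41 dB → −2.4 dB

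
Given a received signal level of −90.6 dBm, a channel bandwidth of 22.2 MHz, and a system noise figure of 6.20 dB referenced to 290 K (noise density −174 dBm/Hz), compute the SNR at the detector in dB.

3.7 dB

Noise floor: N = −174 + 10 log₁₀(B) + NF
10 log₁₀(2.22×10⁷) = 73.46 dB
N = −174 + 73.46 + 6.20 = −94.34 dBm
SNR = P_sig − N = −90.6 − (−94.34) = 3.74 dB → 3.7 dB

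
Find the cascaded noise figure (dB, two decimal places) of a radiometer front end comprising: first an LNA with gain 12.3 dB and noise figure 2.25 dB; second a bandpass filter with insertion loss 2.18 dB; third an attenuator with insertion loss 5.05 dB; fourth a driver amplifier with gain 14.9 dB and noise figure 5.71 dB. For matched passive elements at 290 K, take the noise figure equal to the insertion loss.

Convert to linear (a loss of L dB is a gain of −L dB): F_i = 10^(NF_i/10), G_i = 10^(G_i,dB/10)
  Stage 1: F_1 = 10^(2.25/10) = 1.679, G_1 = 10^(12.3/10) = 16.98
  Stage 2: F_2 = 10^(2.18/10) = 1.652, G_2 = 10^(−2.18/10) = 0.6053
  Stage 3: F_3 = 10^(5.05/10) = 3.199, G_3 = 10^(−5.05/10) = 0.3126
  Stage 4: F_4 = 10^(5.71/10) = 3.724, G_4 = 10^(14.9/10) = 30.90
Friis cascade:
  F = 1.679 + (1.652 − 1)/16.98 + (3.199 − 1)/10.28 + (3.724 − 1)/3.214 = 2.779
NF = 10 log₁₀(2.779) = 4.44 dB

4.44 dB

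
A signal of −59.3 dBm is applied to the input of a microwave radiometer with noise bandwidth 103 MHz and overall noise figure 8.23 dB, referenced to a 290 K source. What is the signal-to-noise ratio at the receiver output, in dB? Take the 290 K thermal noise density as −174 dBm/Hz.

Noise floor: N = −174 + 10 log₁₀(B) + NF
10 log₁₀(1.03×10⁸) = 80.13 dB
N = −174 + 80.13 + 8.23 = −85.64 dBm
SNR = P_sig − N = −59.3 − (−85.64) = 26.34 dB → 26.3 dB

26.3 dB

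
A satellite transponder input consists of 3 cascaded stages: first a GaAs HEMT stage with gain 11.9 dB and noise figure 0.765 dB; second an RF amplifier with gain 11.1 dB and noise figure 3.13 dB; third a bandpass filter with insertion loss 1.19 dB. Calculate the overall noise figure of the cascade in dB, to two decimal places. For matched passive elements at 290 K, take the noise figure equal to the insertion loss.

1.01 dB

Convert to linear (a loss of L dB is a gain of −L dB): F_i = 10^(NF_i/10), G_i = 10^(G_i,dB/10)
  Stage 1: F_1 = 10^(0.765/10) = 1.193, G_1 = 10^(11.9/10) = 15.49
  Stage 2: F_2 = 10^(3.13/10) = 2.056, G_2 = 10^(11.1/10) = 12.88
  Stage 3: F_3 = 10^(1.19/10) = 1.315, G_3 = 10^(−1.19/10) = 0.7603
Friis cascade:
  F = 1.193 + (2.056 − 1)/15.49 + (1.315 − 1)/199.5 = 1.262
NF = 10 log₁₀(1.262) = 1.01 dB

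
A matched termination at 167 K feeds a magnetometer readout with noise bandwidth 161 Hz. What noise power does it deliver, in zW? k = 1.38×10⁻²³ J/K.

P_n = kTB = 1.38×10⁻²³ × 167 × 1.61×10² = 3.71×10⁻¹⁹ W = 371 zW

371 zW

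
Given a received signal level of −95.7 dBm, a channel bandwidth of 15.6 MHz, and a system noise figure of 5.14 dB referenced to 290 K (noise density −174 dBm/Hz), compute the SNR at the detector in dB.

1.2 dB

Noise floor: N = −174 + 10 log₁₀(B) + NF
10 log₁₀(1.56×10⁷) = 71.93 dB
N = −174 + 71.93 + 5.14 = −96.93 dBm
SNR = P_sig − N = −95.7 − (−96.93) = 1.23 dB → 1.2 dB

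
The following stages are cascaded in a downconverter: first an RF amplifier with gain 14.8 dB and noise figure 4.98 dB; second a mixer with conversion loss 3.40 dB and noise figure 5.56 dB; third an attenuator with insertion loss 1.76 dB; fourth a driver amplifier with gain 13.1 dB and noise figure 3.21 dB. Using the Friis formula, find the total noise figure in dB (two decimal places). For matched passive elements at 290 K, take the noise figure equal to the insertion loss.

Convert to linear (a loss of L dB is a gain of −L dB): F_i = 10^(NF_i/10), G_i = 10^(G_i,dB/10)
  Stage 1: F_1 = 10^(4.98/10) = 3.148, G_1 = 10^(14.8/10) = 30.20
  Stage 2: F_2 = 10^(5.56/10) = 3.597, G_2 = 10^(−3.40/10) = 0.4571
  Stage 3: F_3 = 10^(1.76/10) = 1.500, G_3 = 10^(−1.76/10) = 0.6668
  Stage 4: F_4 = 10^(3.21/10) = 2.094, G_4 = 10^(13.1/10) = 20.42
Friis cascade:
  F = 3.148 + (3.597 − 1)/30.20 + (1.500 − 1)/13.80 + (2.094 − 1)/9.204 = 3.389
NF = 10 log₁₀(3.389) = 5.30 dB

5.30 dB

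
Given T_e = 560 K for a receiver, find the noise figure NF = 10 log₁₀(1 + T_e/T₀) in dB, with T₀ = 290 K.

F = 1 + T_e/T₀ = 1 + 560/290 = 2.93103
NF = 10 log₁₀(2.93103) = 4.67 dB

4.67 dB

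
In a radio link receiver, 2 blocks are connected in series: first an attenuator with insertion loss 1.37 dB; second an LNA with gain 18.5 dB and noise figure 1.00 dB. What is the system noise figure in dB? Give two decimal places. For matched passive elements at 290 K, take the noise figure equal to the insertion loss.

2.37 dB

Convert to linear (a loss of L dB is a gain of −L dB): F_i = 10^(NF_i/10), G_i = 10^(G_i,dB/10)
  Stage 1: F_1 = 10^(1.37/10) = 1.371, G_1 = 10^(−1.37/10) = 0.7295
  Stage 2: F_2 = 10^(1.00/10) = 1.259, G_2 = 10^(18.5/10) = 70.79
Friis cascade:
  F = 1.371 + (1.259 − 1)/0.7295 = 1.726
NF = 10 log₁₀(1.726) = 2.37 dB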